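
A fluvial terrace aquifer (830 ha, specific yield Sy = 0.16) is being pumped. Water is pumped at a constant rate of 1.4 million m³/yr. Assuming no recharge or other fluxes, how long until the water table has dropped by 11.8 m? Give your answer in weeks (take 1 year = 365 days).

A = 830 ha = 8.3 × 10^6 m²
ΔV = Sy × A × Δh = 0.16 × 8.3 × 10^6 × 11.8 = 1.567 × 10^7 m³
Q = 1.4 million m³/yr = 3836 m³/d
t = ΔV / Q = 1.567 × 10^7 m³ / 3836 m³/d = 4085 d
t = 4085 d ≈ 583.6 weeks

t ≈ 584 weeks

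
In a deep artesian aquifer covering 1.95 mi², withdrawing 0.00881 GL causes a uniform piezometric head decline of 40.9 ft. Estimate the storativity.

S ≈ 1.4 × 10^-4

A = 1.95 mi² = 5.05 × 10^6 m²
Δh = 40.9 ft = 12.47 m
ΔV = 0.00881 GL = 8810 m³
S = ΔV / (A × Δh) = 8810 m³ / (5.05 × 10^6 m² × 12.47 m) = 1.399 × 10^-4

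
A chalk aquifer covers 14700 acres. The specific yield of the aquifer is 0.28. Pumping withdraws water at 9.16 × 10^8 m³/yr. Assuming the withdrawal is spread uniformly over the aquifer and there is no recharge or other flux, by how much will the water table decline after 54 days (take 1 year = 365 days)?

Δh ≈ 8.14 m

A = 14700 acres = 5.949 × 10^7 m²
Q = 9.16 × 10^8 m³/yr = 2.51 × 10^6 m³/d
ΔV = Q × t = 2.51 × 10^6 m³/d × 54 d = 1.355 × 10^8 m³
Δh = ΔV / (Sy × A) = 1.355 × 10^8 / (0.28 × 5.949 × 10^7) = 8.136 m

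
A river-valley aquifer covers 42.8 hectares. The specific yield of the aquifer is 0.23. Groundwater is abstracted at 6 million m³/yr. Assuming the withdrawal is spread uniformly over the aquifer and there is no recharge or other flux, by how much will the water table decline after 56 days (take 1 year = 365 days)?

Δh ≈ 9.35 m

A = 42.8 hectares = 4.28 × 10^5 m²
Q = 6 million m³/yr = 16440 m³/d
ΔV = Q × t = 16440 m³/d × 56 d = 9.205 × 10^5 m³
Δh = ΔV / (Sy × A) = 9.205 × 10^5 / (0.23 × 4.28 × 10^5) = 9.351 m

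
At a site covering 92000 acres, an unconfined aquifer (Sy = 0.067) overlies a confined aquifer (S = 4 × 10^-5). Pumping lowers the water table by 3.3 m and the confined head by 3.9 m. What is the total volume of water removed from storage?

ΔV ≈ 8.24 × 10^7 m³

A = 92000 acres = 3.723 × 10^8 m²
Unconfined: ΔV_u = Sy × A × Δh_u = 0.067 × 3.723 × 10^8 × 3.3 = 8.232 × 10^7 m³
Confined: ΔV_c = S × A × Δh_c = 4 × 10^-5 × 3.723 × 10^8 × 3.9 = 58080 m³
Total ΔV = 8.232 × 10^7 + 58080 = 8.238 × 10^7 m³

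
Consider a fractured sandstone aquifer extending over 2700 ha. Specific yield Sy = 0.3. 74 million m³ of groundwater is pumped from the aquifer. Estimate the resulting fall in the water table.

A = 2700 ha = 2.7 × 10^7 m²
ΔV = 74 million m³ = 7.4 × 10^7 m³
Δh = ΔV / (Sy × A) = 7.4 × 10^7 m³ / (0.3 × 2.7 × 10^7 m²) = 9.136 m

Δh ≈ 9.14 m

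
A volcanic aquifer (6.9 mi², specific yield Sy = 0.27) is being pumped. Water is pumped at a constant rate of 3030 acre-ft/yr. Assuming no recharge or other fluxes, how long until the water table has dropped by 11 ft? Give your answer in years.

t ≈ 4.33 years

A = 6.9 mi² = 1.787 × 10^7 m²
Δh = 11 ft = 3.353 m
ΔV = Sy × A × Δh = 0.27 × 1.787 × 10^7 × 3.353 = 1.618 × 10^7 m³
Q = 3030 acre-ft/yr = 10240 m³/d
t = ΔV / Q = 1.618 × 10^7 m³ / 10240 m³/d = 1580 d
t = 1580 d ≈ 4.329 years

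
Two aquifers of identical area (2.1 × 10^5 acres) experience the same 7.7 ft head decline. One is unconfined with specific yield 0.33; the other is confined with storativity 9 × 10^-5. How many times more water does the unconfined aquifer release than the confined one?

ΔV_u / ΔV_c ≈ 3670

A = 2.1 × 10^5 acres = 8.498 × 10^8 m²
Δh = 7.7 ft = 2.347 m
Unconfined: ΔV_u = Sy × A × Δh = 0.33 × 8.498 × 10^8 × 2.347 = 6.582 × 10^8 m³
Confined: ΔV_c = S × A × Δh = 9 × 10^-5 × 8.498 × 10^8 × 2.347 = 1.795 × 10^5 m³
Ratio = ΔV_u / ΔV_c = Sy / S = 0.33 / 9 × 10^-5 = 3667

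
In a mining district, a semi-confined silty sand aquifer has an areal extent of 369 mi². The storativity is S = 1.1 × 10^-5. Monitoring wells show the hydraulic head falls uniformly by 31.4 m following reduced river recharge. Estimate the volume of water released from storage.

ΔV ≈ 3.3 × 10^5 m³

A = 369 mi² = 9.557 × 10^8 m²
ΔV = S × A × Δh = 1.1 × 10^-5 × 9.557 × 10^8 m² × 31.4 m = 3.301 × 10^5 m³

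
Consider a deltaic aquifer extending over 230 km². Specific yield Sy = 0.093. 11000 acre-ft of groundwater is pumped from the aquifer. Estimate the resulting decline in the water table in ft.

A = 230 km² = 2.3 × 10^8 m²
ΔV = 11000 acre-ft = 1.357 × 10^7 m³
Δh = ΔV / (Sy × A) = 1.357 × 10^7 m³ / (0.093 × 2.3 × 10^8 m²) = 0.6343 m
Δh = 0.6343 m = 2.081 ft

Δh ≈ 2.08 ft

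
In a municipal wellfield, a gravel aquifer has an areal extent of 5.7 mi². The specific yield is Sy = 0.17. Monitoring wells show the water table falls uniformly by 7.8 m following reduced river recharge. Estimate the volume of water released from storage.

ΔV ≈ 1.96 × 10^7 m³

A = 5.7 mi² = 1.476 × 10^7 m²
ΔV = Sy × A × Δh = 0.17 × 1.476 × 10^7 m² × 7.8 m = 1.958 × 10^7 m³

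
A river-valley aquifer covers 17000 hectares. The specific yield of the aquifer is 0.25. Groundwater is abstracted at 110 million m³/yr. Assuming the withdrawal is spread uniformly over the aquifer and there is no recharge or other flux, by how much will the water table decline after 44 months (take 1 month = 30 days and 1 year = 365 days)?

Δh ≈ 9.36 m

A = 17000 hectares = 1.7 × 10^8 m²
Q = 110 million m³/yr = 3.014 × 10^5 m³/d
t = 44 months = 1320 d
ΔV = Q × t = 3.014 × 10^5 m³/d × 1320 d = 3.978 × 10^8 m³
Δh = ΔV / (Sy × A) = 3.978 × 10^8 / (0.25 × 1.7 × 10^8) = 9.36 m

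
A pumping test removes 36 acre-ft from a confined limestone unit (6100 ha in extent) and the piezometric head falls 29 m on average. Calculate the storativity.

S ≈ 2.5 × 10^-5

A = 6100 ha = 6.1 × 10^7 m²
ΔV = 36 acre-ft = 44410 m³
S = ΔV / (A × Δh) = 44410 m³ / (6.1 × 10^7 m² × 29 m) = 2.51 × 10^-5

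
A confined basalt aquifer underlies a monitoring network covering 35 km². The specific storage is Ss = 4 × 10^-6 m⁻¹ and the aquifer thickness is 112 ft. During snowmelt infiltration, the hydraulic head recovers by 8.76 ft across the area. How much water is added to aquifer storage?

b = 112 ft = 34.14 m
S = Ss × b = 4 × 10^-6 m⁻¹ × 34.14 m = 1.366 × 10^-4
A = 35 km² = 3.5 × 10^7 m²
Δh = 8.76 ft = 2.67 m
ΔV = S × A × Δh = 1.366 × 10^-4 × 3.5 × 10^7 m² × 2.67 m = 12760 m³

ΔV ≈ 12800 m³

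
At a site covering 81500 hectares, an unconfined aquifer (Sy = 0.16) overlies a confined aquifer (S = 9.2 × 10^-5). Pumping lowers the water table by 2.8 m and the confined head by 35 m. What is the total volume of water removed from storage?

A = 81500 hectares = 8.15 × 10^8 m²
Unconfined: ΔV_u = Sy × A × Δh_u = 0.16 × 8.15 × 10^8 × 2.8 = 3.651 × 10^8 m³
Confined: ΔV_c = S × A × Δh_c = 9.2 × 10^-5 × 8.15 × 10^8 × 35 = 2.624 × 10^6 m³
Total ΔV = 3.651 × 10^8 + 2.624 × 10^6 = 3.677 × 10^8 m³

ΔV ≈ 3.68 × 10^8 m³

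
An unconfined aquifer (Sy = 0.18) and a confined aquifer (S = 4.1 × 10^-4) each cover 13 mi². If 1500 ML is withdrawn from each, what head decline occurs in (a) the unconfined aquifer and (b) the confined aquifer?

Δh_u ≈ 0.248 m; Δh_c ≈ 109 m

A = 13 mi² = 3.367 × 10^7 m²
ΔV = 1500 ML = 1.5 × 10^6 m³
Unconfined: Δh_u = ΔV/(Sy·A) = 1.5 × 10^6/(0.18 × 3.367 × 10^7) = 0.2475 m
Confined: Δh_c = ΔV/(S·A) = 1.5 × 10^6/(4.1 × 10^-4 × 3.367 × 10^7) = 108.7 m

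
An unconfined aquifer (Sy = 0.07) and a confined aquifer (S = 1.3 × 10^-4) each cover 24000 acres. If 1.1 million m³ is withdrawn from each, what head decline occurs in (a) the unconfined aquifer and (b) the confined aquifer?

A = 24000 acres = 9.712 × 10^7 m²
ΔV = 1.1 million m³ = 1.1 × 10^6 m³
Unconfined: Δh_u = ΔV/(Sy·A) = 1.1 × 10^6/(0.07 × 9.712 × 10^7) = 0.1618 m
Confined: Δh_c = ΔV/(S·A) = 1.1 × 10^6/(1.3 × 10^-4 × 9.712 × 10^7) = 87.12 m

Δh_u ≈ 0.162 m; Δh_c ≈ 87.1 m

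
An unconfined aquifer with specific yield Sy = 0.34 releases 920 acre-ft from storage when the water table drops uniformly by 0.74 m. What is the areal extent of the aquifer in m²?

A ≈ 4.51 × 10^6 m²

ΔV = 920 acre-ft = 1.135 × 10^6 m³
A = ΔV / (Sy × Δh) = 1.135 × 10^6 / (0.34 × 0.74) = 4.51 × 10^6 m²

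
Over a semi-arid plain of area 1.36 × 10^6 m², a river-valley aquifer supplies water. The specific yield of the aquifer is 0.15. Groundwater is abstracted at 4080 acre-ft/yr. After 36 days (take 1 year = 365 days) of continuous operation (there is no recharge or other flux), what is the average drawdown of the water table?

Q = 4080 acre-ft/yr = 13790 m³/d
ΔV = Q × t = 13790 m³/d × 36 d = 4.964 × 10^5 m³
Δh = ΔV / (Sy × A) = 4.964 × 10^5 / (0.15 × 1.36 × 10^6) = 2.433 m

Δh ≈ 2.43 m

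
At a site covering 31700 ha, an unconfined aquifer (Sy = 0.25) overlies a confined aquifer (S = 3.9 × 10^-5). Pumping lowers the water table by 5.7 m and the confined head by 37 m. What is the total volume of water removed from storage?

ΔV ≈ 4.52 × 10^8 m³

A = 31700 ha = 3.17 × 10^8 m²
Unconfined: ΔV_u = Sy × A × Δh_u = 0.25 × 3.17 × 10^8 × 5.7 = 4.517 × 10^8 m³
Confined: ΔV_c = S × A × Δh_c = 3.9 × 10^-5 × 3.17 × 10^8 × 37 = 4.574 × 10^5 m³
Total ΔV = 4.517 × 10^8 + 4.574 × 10^5 = 4.522 × 10^8 m³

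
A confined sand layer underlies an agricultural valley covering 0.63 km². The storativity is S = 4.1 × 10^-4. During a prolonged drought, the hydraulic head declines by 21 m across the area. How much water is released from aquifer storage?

A = 0.63 km² = 6.3 × 10^5 m²
ΔV = S × A × Δh = 4.1 × 10^-4 × 6.3 × 10^5 m² × 21 m = 5424 m³

ΔV ≈ 5420 m³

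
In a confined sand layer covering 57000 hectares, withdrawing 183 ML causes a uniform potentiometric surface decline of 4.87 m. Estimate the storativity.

A = 57000 hectares = 5.7 × 10^8 m²
ΔV = 183 ML = 1.83 × 10^5 m³
S = ΔV / (A × Δh) = 1.83 × 10^5 m³ / (5.7 × 10^8 m² × 4.87 m) = 6.592 × 10^-5

S ≈ 6.6 × 10^-5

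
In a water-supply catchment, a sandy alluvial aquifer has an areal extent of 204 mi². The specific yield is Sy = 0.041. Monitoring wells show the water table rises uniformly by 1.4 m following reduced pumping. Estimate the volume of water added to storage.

ΔV ≈ 3.03 × 10^7 m³

A = 204 mi² = 5.284 × 10^8 m²
ΔV = Sy × A × Δh = 0.041 × 5.284 × 10^8 m² × 1.4 m = 3.033 × 10^7 m³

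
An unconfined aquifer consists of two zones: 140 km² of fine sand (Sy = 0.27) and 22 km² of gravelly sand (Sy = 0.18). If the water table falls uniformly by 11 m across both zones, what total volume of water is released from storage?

ΔV ≈ 4.59 × 10^8 m³

A₁ = 140 km² = 1.4 × 10^8 m²; A₂ = 22 km² = 2.2 × 10^7 m²
ΔV₁ = 0.27 × 1.4 × 10^8 × 11 = 4.158 × 10^8 m³
ΔV₂ = 0.18 × 2.2 × 10^7 × 11 = 4.356 × 10^7 m³
ΔV = ΔV₁ + ΔV₂ = 4.594 × 10^8 m³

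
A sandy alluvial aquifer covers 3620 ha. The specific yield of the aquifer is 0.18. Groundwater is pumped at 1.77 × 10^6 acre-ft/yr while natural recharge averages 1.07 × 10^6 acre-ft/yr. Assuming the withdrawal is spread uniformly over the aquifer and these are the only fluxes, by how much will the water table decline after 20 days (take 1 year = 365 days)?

A = 3620 ha = 3.62 × 10^7 m²
Net abstraction = 1.77 × 10^6 − 1.07 × 10^6 = 7 × 10^5 acre-ft/yr
Q_net = 7 × 10^5 acre-ft/yr = 2.366 × 10^6 m³/d
ΔV = Q × t = 2.366 × 10^6 m³/d × 20 d = 4.731 × 10^7 m³
Δh = ΔV / (Sy × A) = 4.731 × 10^7 / (0.18 × 3.62 × 10^7) = 7.261 m

Δh ≈ 7.26 m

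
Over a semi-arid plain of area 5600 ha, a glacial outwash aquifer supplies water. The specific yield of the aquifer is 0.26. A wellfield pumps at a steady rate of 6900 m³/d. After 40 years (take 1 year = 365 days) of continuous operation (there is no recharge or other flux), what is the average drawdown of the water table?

Δh ≈ 6.92 m

A = 5600 ha = 5.6 × 10^7 m²
t = 40 years = 14600 d
ΔV = Q × t = 6900 m³/d × 14600 d = 1.007 × 10^8 m³
Δh = ΔV / (Sy × A) = 1.007 × 10^8 / (0.26 × 5.6 × 10^7) = 6.919 m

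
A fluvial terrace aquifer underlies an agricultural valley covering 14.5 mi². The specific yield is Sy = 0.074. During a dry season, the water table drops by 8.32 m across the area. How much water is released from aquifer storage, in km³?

ΔV ≈ 0.0231 km³

A = 14.5 mi² = 3.755 × 10^7 m²
ΔV = Sy × A × Δh = 0.074 × 3.755 × 10^7 m² × 8.32 m = 2.312 × 10^7 m³
ΔV = 2.312 × 10^7 m³ = 0.02312 km³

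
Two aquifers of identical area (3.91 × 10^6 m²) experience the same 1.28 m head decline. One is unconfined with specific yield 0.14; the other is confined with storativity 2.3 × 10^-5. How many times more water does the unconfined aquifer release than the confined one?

Unconfined: ΔV_u = Sy × A × Δh = 0.14 × 3.91 × 10^6 × 1.28 = 7.007 × 10^5 m³
Confined: ΔV_c = S × A × Δh = 2.3 × 10^-5 × 3.91 × 10^6 × 1.28 = 115.1 m³
Ratio = ΔV_u / ΔV_c = Sy / S = 0.14 / 2.3 × 10^-5 = 6087

ΔV_u / ΔV_c ≈ 6090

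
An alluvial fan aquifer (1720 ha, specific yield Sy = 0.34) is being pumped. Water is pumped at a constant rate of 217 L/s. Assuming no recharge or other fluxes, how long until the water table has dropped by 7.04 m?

A = 1720 ha = 1.72 × 10^7 m²
ΔV = Sy × A × Δh = 0.34 × 1.72 × 10^7 × 7.04 = 4.117 × 10^7 m³
Q = 217 L/s = 18750 m³/d
t = ΔV / Q = 4.117 × 10^7 m³ / 18750 m³/d = 2196 d

t ≈ 2200 days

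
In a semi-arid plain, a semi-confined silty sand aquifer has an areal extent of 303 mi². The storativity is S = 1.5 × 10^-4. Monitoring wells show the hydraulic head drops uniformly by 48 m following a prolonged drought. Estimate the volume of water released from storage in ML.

A = 303 mi² = 7.848 × 10^8 m²
ΔV = S × A × Δh = 1.5 × 10^-4 × 7.848 × 10^8 m² × 48 m = 5.65 × 10^6 m³
ΔV = 5.65 × 10^6 m³ = 5650 ML

ΔV ≈ 5650 ML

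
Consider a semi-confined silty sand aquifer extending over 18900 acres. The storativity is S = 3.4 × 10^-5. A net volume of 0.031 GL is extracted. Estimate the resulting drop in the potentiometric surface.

A = 18900 acres = 7.649 × 10^7 m²
ΔV = 0.031 GL = 31000 m³
Δh = ΔV / (S × A) = 31000 m³ / (3.4 × 10^-5 × 7.649 × 10^7 m²) = 11.92 m

Δh ≈ 11.9 m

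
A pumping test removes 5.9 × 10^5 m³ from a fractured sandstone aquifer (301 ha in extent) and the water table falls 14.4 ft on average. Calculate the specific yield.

A = 301 ha = 3.01 × 10^6 m²
Δh = 14.4 ft = 4.389 m
Sy = ΔV / (A × Δh) = 5.9 × 10^5 m³ / (3.01 × 10^6 m² × 4.389 m) = 0.04466

Sy ≈ 0.045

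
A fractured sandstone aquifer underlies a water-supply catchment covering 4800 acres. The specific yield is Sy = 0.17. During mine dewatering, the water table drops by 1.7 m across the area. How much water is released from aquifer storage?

A = 4800 acres = 1.942 × 10^7 m²
ΔV = Sy × A × Δh = 0.17 × 1.942 × 10^7 m² × 1.7 m = 5.614 × 10^6 m³

ΔV ≈ 5.61 × 10^6 m³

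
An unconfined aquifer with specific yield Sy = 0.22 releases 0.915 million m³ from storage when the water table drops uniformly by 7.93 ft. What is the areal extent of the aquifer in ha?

Δh = 7.93 ft = 2.417 m
ΔV = 0.915 million m³ = 9.15 × 10^5 m³
A = ΔV / (Sy × Δh) = 9.15 × 10^5 / (0.22 × 2.417) = 1.721 × 10^6 m²
A = 1.721 × 10^6 m² = 172.1 ha

A ≈ 172 ha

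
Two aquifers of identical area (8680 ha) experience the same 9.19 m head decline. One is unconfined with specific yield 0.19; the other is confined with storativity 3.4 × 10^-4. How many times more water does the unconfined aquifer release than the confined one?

A = 8680 ha = 8.68 × 10^7 m²
Unconfined: ΔV_u = Sy × A × Δh = 0.19 × 8.68 × 10^7 × 9.19 = 1.516 × 10^8 m³
Confined: ΔV_c = S × A × Δh = 3.4 × 10^-4 × 8.68 × 10^7 × 9.19 = 2.712 × 10^5 m³
Ratio = ΔV_u / ΔV_c = Sy / S = 0.19 / 3.4 × 10^-4 = 558.8

ΔV_u / ΔV_c ≈ 559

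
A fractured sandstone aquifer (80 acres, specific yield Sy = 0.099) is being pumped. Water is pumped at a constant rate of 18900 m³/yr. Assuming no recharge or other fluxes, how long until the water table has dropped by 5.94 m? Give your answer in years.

t ≈ 10.1 years

A = 80 acres = 3.237 × 10^5 m²
ΔV = Sy × A × Δh = 0.099 × 3.237 × 10^5 × 5.94 = 1.904 × 10^5 m³
Q = 18900 m³/yr = 51.78 m³/d
t = ΔV / Q = 1.904 × 10^5 m³ / 51.78 m³/d = 3677 d
t = 3677 d ≈ 10.07 years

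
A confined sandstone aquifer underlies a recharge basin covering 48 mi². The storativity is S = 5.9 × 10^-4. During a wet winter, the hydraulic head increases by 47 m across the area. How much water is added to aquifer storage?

ΔV ≈ 3.45 × 10^6 m³

A = 48 mi² = 1.243 × 10^8 m²
ΔV = S × A × Δh = 5.9 × 10^-4 × 1.243 × 10^8 m² × 47 m = 3.447 × 10^6 m³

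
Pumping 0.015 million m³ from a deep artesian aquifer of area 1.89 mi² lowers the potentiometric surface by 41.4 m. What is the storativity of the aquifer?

S ≈ 7.4 × 10^-5

A = 1.89 mi² = 4.895 × 10^6 m²
ΔV = 0.015 million m³ = 15000 m³
S = ΔV / (A × Δh) = 15000 m³ / (4.895 × 10^6 m² × 41.4 m) = 7.402 × 10^-5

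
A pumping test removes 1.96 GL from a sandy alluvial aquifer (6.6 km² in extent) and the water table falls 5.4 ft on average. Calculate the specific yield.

Sy ≈ 0.18

A = 6.6 km² = 6.6 × 10^6 m²
Δh = 5.4 ft = 1.646 m
ΔV = 1.96 GL = 1.96 × 10^6 m³
Sy = ΔV / (A × Δh) = 1.96 × 10^6 m³ / (6.6 × 10^6 m² × 1.646 m) = 0.1804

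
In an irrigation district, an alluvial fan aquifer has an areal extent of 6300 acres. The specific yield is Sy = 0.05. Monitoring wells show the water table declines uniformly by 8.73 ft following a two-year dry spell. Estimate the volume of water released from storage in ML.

ΔV ≈ 3390 ML

A = 6300 acres = 2.55 × 10^7 m²
Δh = 8.73 ft = 2.661 m
ΔV = Sy × A × Δh = 0.05 × 2.55 × 10^7 m² × 2.661 m = 3.392 × 10^6 m³
ΔV = 3.392 × 10^6 m³ = 3392 ML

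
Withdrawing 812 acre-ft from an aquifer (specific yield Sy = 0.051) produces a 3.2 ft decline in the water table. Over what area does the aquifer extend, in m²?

A ≈ 2.01 × 10^7 m²

Δh = 3.2 ft = 0.9754 m
ΔV = 812 acre-ft = 1.002 × 10^6 m³
A = ΔV / (Sy × Δh) = 1.002 × 10^6 / (0.051 × 0.9754) = 2.014 × 10^7 m²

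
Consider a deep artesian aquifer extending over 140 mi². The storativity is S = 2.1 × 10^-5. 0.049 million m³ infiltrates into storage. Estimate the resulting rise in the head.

Δh ≈ 6.44 m

A = 140 mi² = 3.626 × 10^8 m²
ΔV = 0.049 million m³ = 49000 m³
Δh = ΔV / (S × A) = 49000 m³ / (2.1 × 10^-5 × 3.626 × 10^8 m²) = 6.435 m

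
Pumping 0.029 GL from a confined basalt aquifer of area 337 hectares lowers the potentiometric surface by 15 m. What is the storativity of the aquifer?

S ≈ 5.7 × 10^-4

A = 337 hectares = 3.37 × 10^6 m²
ΔV = 0.029 GL = 29000 m³
S = ΔV / (A × Δh) = 29000 m³ / (3.37 × 10^6 m² × 15 m) = 5.737 × 10^-4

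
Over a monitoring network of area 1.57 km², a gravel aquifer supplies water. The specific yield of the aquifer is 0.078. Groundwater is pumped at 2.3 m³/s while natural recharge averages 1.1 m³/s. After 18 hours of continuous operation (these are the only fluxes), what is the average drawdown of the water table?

A = 1.57 km² = 1.57 × 10^6 m²
Net abstraction = 2.3 − 1.1 = 1.2 m³/s
Q_net = 1.2 m³/s = 1.037 × 10^5 m³/d
t = 18 hours = 0.75 d
ΔV = Q × t = 1.037 × 10^5 m³/d × 0.75 d = 77760 m³
Δh = ΔV / (Sy × A) = 77760 / (0.078 × 1.57 × 10^6) = 0.635 m

Δh ≈ 0.635 m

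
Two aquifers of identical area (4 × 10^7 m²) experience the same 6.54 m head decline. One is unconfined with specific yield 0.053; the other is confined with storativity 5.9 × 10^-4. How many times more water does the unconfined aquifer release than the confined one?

ΔV_u / ΔV_c ≈ 89.8

Unconfined: ΔV_u = Sy × A × Δh = 0.053 × 4 × 10^7 × 6.54 = 1.386 × 10^7 m³
Confined: ΔV_c = S × A × Δh = 5.9 × 10^-4 × 4 × 10^7 × 6.54 = 1.543 × 10^5 m³
Ratio = ΔV_u / ΔV_c = Sy / S = 0.053 / 5.9 × 10^-4 = 89.83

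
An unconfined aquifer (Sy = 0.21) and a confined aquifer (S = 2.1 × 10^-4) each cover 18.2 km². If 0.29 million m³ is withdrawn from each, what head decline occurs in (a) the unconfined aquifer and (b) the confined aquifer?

Δh_u ≈ 0.0759 m; Δh_c ≈ 75.9 m

A = 18.2 km² = 1.82 × 10^7 m²
ΔV = 0.29 million m³ = 2.9 × 10^5 m³
Unconfined: Δh_u = ΔV/(Sy·A) = 2.9 × 10^5/(0.21 × 1.82 × 10^7) = 0.07588 m
Confined: Δh_c = ΔV/(S·A) = 2.9 × 10^5/(2.1 × 10^-4 × 1.82 × 10^7) = 75.88 m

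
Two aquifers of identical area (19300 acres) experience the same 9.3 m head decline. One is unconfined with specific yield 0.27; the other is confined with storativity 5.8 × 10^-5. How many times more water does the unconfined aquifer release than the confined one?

A = 19300 acres = 7.81 × 10^7 m²
Unconfined: ΔV_u = Sy × A × Δh = 0.27 × 7.81 × 10^7 × 9.3 = 1.961 × 10^8 m³
Confined: ΔV_c = S × A × Δh = 5.8 × 10^-5 × 7.81 × 10^7 × 9.3 = 42130 m³
Ratio = ΔV_u / ΔV_c = Sy / S = 0.27 / 5.8 × 10^-5 = 4655

ΔV_u / ΔV_c ≈ 4660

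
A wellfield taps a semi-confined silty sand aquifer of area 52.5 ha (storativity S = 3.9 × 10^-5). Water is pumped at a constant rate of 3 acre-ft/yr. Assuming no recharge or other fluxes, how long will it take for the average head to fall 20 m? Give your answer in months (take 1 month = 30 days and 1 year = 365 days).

t ≈ 1.35 months

A = 52.5 ha = 5.25 × 10^5 m²
ΔV = S × A × Δh = 3.9 × 10^-5 × 5.25 × 10^5 × 20 = 409.5 m³
Q = 3 acre-ft/yr = 10.14 m³/d
t = ΔV / Q = 409.5 m³ / 10.14 m³/d = 40.39 d
t = 40.39 d ≈ 1.346 months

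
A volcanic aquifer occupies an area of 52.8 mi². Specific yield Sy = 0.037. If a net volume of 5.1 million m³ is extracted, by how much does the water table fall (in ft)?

A = 52.8 mi² = 1.368 × 10^8 m²
ΔV = 5.1 million m³ = 5.1 × 10^6 m³
Δh = ΔV / (Sy × A) = 5.1 × 10^6 m³ / (0.037 × 1.368 × 10^8 m²) = 1.008 m
Δh = 1.008 m = 3.307 ft

Δh ≈ 3.31 ft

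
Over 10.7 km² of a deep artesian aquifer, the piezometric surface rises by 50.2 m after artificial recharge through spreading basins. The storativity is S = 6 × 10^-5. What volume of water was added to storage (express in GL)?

ΔV ≈ 0.0322 GL

A = 10.7 km² = 1.07 × 10^7 m²
ΔV = S × A × Δh = 6 × 10^-5 × 1.07 × 10^7 m² × 50.2 m = 32230 m³
ΔV = 32230 m³ = 0.03223 GL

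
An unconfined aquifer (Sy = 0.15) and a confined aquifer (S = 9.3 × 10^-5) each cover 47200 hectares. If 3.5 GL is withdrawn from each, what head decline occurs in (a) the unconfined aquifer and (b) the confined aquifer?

Δh_u ≈ 0.0494 m; Δh_c ≈ 79.7 m

A = 47200 hectares = 4.72 × 10^8 m²
ΔV = 3.5 GL = 3.5 × 10^6 m³
Unconfined: Δh_u = ΔV/(Sy·A) = 3.5 × 10^6/(0.15 × 4.72 × 10^8) = 0.04944 m
Confined: Δh_c = ΔV/(S·A) = 3.5 × 10^6/(9.3 × 10^-5 × 4.72 × 10^8) = 79.73 m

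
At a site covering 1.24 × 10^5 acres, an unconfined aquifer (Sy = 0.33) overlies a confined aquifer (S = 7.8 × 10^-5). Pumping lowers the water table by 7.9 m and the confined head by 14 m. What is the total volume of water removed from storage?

ΔV ≈ 1.31 × 10^9 m³

A = 1.24 × 10^5 acres = 5.018 × 10^8 m²
Unconfined: ΔV_u = Sy × A × Δh_u = 0.33 × 5.018 × 10^8 × 7.9 = 1.308 × 10^9 m³
Confined: ΔV_c = S × A × Δh_c = 7.8 × 10^-5 × 5.018 × 10^8 × 14 = 5.48 × 10^5 m³
Total ΔV = 1.308 × 10^9 + 5.48 × 10^5 = 1.309 × 10^9 m³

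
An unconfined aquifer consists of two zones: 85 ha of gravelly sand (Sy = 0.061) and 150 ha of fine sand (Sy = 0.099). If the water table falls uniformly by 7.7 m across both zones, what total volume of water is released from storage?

ΔV ≈ 1.54 × 10^6 m³

A₁ = 85 ha = 8.5 × 10^5 m²; A₂ = 150 ha = 1.5 × 10^6 m²
ΔV₁ = 0.061 × 8.5 × 10^5 × 7.7 = 3.992 × 10^5 m³
ΔV₂ = 0.099 × 1.5 × 10^6 × 7.7 = 1.143 × 10^6 m³
ΔV = ΔV₁ + ΔV₂ = 1.543 × 10^6 m³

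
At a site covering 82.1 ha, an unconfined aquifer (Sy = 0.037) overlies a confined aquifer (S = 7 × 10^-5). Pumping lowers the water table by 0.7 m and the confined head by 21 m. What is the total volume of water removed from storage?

ΔV ≈ 22500 m³

A = 82.1 ha = 8.21 × 10^5 m²
Unconfined: ΔV_u = Sy × A × Δh_u = 0.037 × 8.21 × 10^5 × 0.7 = 21260 m³
Confined: ΔV_c = S × A × Δh_c = 7 × 10^-5 × 8.21 × 10^5 × 21 = 1207 m³
Total ΔV = 21260 + 1207 = 22470 m³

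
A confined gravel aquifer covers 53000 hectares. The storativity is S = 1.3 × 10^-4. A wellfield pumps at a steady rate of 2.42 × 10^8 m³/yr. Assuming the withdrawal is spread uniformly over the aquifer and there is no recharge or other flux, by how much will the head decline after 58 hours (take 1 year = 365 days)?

Δh ≈ 23.3 m

A = 53000 hectares = 5.3 × 10^8 m²
Q = 2.42 × 10^8 m³/yr = 6.63 × 10^5 m³/d
t = 58 hours = 2.417 d
ΔV = Q × t = 6.63 × 10^5 m³/d × 2.417 d = 1.602 × 10^6 m³
Δh = ΔV / (S × A) = 1.602 × 10^6 / (1.3 × 10^-4 × 5.3 × 10^8) = 23.26 m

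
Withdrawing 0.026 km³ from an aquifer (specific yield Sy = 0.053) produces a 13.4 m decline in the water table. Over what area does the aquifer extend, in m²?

ΔV = 0.026 km³ = 2.6 × 10^7 m³
A = ΔV / (Sy × Δh) = 2.6 × 10^7 / (0.053 × 13.4) = 3.661 × 10^7 m²

A ≈ 3.66 × 10^7 m²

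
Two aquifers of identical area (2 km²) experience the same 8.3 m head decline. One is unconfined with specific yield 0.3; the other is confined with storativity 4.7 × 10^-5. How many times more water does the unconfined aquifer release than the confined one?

A = 2 km² = 2 × 10^6 m²
Unconfined: ΔV_u = Sy × A × Δh = 0.3 × 2 × 10^6 × 8.3 = 4.98 × 10^6 m³
Confined: ΔV_c = S × A × Δh = 4.7 × 10^-5 × 2 × 10^6 × 8.3 = 780.2 m³
Ratio = ΔV_u / ΔV_c = Sy / S = 0.3 / 4.7 × 10^-5 = 6383

ΔV_u / ΔV_c ≈ 6380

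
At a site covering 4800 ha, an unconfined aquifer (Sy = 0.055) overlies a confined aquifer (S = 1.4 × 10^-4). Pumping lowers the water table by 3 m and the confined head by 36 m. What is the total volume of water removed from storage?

ΔV ≈ 8.16 × 10^6 m³

A = 4800 ha = 4.8 × 10^7 m²
Unconfined: ΔV_u = Sy × A × Δh_u = 0.055 × 4.8 × 10^7 × 3 = 7.92 × 10^6 m³
Confined: ΔV_c = S × A × Δh_c = 1.4 × 10^-4 × 4.8 × 10^7 × 36 = 2.419 × 10^5 m³
Total ΔV = 7.92 × 10^6 + 2.419 × 10^5 = 8.162 × 10^6 m³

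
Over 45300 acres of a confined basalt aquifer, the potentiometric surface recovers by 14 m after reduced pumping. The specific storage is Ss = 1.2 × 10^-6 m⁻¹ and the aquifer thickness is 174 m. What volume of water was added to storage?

ΔV ≈ 5.36 × 10^5 m³

S = Ss × b = 1.2 × 10^-6 m⁻¹ × 174 m = 2.088 × 10^-4
A = 45300 acres = 1.833 × 10^8 m²
ΔV = S × A × Δh = 2.088 × 10^-4 × 1.833 × 10^8 m² × 14 m = 5.359 × 10^5 m³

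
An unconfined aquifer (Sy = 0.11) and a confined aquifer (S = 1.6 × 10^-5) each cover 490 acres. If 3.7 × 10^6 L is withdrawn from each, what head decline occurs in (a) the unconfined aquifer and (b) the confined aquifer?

A = 490 acres = 1.983 × 10^6 m²
ΔV = 3.7 × 10^6 L = 3700 m³
Unconfined: Δh_u = ΔV/(Sy·A) = 3700/(0.11 × 1.983 × 10^6) = 0.01696 m
Confined: Δh_c = ΔV/(S·A) = 3700/(1.6 × 10^-5 × 1.983 × 10^6) = 116.6 m

Δh_u ≈ 0.017 m; Δh_c ≈ 117 m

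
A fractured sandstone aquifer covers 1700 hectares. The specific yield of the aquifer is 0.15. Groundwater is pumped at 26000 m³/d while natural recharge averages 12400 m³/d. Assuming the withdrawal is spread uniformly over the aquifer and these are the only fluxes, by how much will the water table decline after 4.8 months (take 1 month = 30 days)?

Δh ≈ 0.768 m

A = 1700 hectares = 1.7 × 10^7 m²
Net abstraction = 26000 − 12400 = 13600 m³/d
t = 4.8 months = 144 d
ΔV = Q × t = 13600 m³/d × 144 d = 1.958 × 10^6 m³
Δh = ΔV / (Sy × A) = 1.958 × 10^6 / (0.15 × 1.7 × 10^7) = 0.768 m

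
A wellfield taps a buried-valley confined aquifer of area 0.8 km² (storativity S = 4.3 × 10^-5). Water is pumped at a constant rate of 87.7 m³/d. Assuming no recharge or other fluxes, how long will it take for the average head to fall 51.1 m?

t ≈ 20 days

A = 0.8 km² = 8 × 10^5 m²
ΔV = S × A × Δh = 4.3 × 10^-5 × 8 × 10^5 × 51.1 = 1758 m³
t = ΔV / Q = 1758 m³ / 87.7 m³/d = 20.04 d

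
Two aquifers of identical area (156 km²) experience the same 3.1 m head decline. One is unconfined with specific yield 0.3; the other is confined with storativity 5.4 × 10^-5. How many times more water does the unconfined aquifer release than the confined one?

A = 156 km² = 1.56 × 10^8 m²
Unconfined: ΔV_u = Sy × A × Δh = 0.3 × 1.56 × 10^8 × 3.1 = 1.451 × 10^8 m³
Confined: ΔV_c = S × A × Δh = 5.4 × 10^-5 × 1.56 × 10^8 × 3.1 = 26110 m³
Ratio = ΔV_u / ΔV_c = Sy / S = 0.3 / 5.4 × 10^-5 = 5556

ΔV_u / ΔV_c ≈ 5560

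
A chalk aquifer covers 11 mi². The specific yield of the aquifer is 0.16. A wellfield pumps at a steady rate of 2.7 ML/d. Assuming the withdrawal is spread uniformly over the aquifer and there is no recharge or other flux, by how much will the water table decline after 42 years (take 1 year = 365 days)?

A = 11 mi² = 2.849 × 10^7 m²
Q = 2.7 ML/d = 2700 m³/d
t = 42 years = 15330 d
ΔV = Q × t = 2700 m³/d × 15330 d = 4.139 × 10^7 m³
Δh = ΔV / (Sy × A) = 4.139 × 10^7 / (0.16 × 2.849 × 10^7) = 9.08 m

Δh ≈ 9.08 m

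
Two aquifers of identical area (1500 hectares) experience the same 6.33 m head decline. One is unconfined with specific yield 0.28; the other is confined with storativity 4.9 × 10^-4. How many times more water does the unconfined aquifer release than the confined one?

A = 1500 hectares = 1.5 × 10^7 m²
Unconfined: ΔV_u = Sy × A × Δh = 0.28 × 1.5 × 10^7 × 6.33 = 2.659 × 10^7 m³
Confined: ΔV_c = S × A × Δh = 4.9 × 10^-4 × 1.5 × 10^7 × 6.33 = 46530 m³
Ratio = ΔV_u / ΔV_c = Sy / S = 0.28 / 4.9 × 10^-4 = 571.4

ΔV_u / ΔV_c ≈ 571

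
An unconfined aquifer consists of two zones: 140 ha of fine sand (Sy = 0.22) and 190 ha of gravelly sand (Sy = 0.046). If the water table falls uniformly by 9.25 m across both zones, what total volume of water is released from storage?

A₁ = 140 ha = 1.4 × 10^6 m²; A₂ = 190 ha = 1.9 × 10^6 m²
ΔV₁ = 0.22 × 1.4 × 10^6 × 9.25 = 2.849 × 10^6 m³
ΔV₂ = 0.046 × 1.9 × 10^6 × 9.25 = 8.085 × 10^5 m³
ΔV = ΔV₁ + ΔV₂ = 3.657 × 10^6 m³

ΔV ≈ 3.66 × 10^6 m³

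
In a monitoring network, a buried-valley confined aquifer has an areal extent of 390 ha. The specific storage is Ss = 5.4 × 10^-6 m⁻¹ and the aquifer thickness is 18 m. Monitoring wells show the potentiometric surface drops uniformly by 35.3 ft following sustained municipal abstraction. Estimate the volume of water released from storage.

ΔV ≈ 4080 m³

S = Ss × b = 5.4 × 10^-6 m⁻¹ × 18 m = 9.72 × 10^-5
A = 390 ha = 3.9 × 10^6 m²
Δh = 35.3 ft = 10.76 m
ΔV = S × A × Δh = 9.72 × 10^-5 × 3.9 × 10^6 m² × 10.76 m = 4079 m³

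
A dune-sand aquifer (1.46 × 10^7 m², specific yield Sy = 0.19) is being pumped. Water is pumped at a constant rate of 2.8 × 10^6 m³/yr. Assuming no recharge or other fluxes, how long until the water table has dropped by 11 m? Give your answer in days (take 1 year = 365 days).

t ≈ 3980 days

ΔV = Sy × A × Δh = 0.19 × 1.46 × 10^7 × 11 = 3.051 × 10^7 m³
Q = 2.8 × 10^6 m³/yr = 7671 m³/d
t = ΔV / Q = 3.051 × 10^7 m³ / 7671 m³/d = 3978 d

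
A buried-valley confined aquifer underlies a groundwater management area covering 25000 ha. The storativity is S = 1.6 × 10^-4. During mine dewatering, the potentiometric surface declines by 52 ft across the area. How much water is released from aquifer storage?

ΔV ≈ 6.34 × 10^5 m³

A = 25000 ha = 2.5 × 10^8 m²
Δh = 52 ft = 15.85 m
ΔV = S × A × Δh = 1.6 × 10^-4 × 2.5 × 10^8 m² × 15.85 m = 6.34 × 10^5 m³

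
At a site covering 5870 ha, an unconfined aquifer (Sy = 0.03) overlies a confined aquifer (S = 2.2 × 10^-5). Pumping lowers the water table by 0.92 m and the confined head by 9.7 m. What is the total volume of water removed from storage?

ΔV ≈ 1.63 × 10^6 m³

A = 5870 ha = 5.87 × 10^7 m²
Unconfined: ΔV_u = Sy × A × Δh_u = 0.03 × 5.87 × 10^7 × 0.92 = 1.62 × 10^6 m³
Confined: ΔV_c = S × A × Δh_c = 2.2 × 10^-5 × 5.87 × 10^7 × 9.7 = 12530 m³
Total ΔV = 1.62 × 10^6 + 12530 = 1.633 × 10^6 m³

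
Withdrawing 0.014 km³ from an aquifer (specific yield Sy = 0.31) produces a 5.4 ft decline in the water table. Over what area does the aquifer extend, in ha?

A ≈ 2740 ha

Δh = 5.4 ft = 1.646 m
ΔV = 0.014 km³ = 1.4 × 10^7 m³
A = ΔV / (Sy × Δh) = 1.4 × 10^7 / (0.31 × 1.646) = 2.744 × 10^7 m²
A = 2.744 × 10^7 m² = 2744 ha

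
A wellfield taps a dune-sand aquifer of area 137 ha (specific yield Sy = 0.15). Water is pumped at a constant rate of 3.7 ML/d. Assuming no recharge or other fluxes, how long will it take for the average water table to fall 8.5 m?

A = 137 ha = 1.37 × 10^6 m²
ΔV = Sy × A × Δh = 0.15 × 1.37 × 10^6 × 8.5 = 1.747 × 10^6 m³
Q = 3.7 ML/d = 3700 m³/d
t = ΔV / Q = 1.747 × 10^6 m³ / 3700 m³/d = 472.1 d

t ≈ 472 days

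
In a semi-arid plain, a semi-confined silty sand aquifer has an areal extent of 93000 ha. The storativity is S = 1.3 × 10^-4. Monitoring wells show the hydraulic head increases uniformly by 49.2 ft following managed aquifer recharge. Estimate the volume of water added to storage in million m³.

ΔV ≈ 1.81 million m³

A = 93000 ha = 9.3 × 10^8 m²
Δh = 49.2 ft = 15 m
ΔV = S × A × Δh = 1.3 × 10^-4 × 9.3 × 10^8 m² × 15 m = 1.813 × 10^6 m³
ΔV = 1.813 × 10^6 m³ = 1.813 million m³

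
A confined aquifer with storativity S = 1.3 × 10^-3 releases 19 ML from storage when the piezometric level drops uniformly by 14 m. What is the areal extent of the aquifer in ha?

ΔV = 19 ML = 19000 m³
A = ΔV / (S × Δh) = 19000 / (0.0013 × 14) = 1.044 × 10^6 m²
A = 1.044 × 10^6 m² = 104.4 ha

A ≈ 104 ha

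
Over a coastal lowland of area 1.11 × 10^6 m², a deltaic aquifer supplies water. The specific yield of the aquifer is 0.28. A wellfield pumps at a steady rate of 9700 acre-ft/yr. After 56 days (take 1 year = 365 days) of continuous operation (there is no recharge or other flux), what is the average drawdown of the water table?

Δh ≈ 5.91 m

Q = 9700 acre-ft/yr = 32780 m³/d
ΔV = Q × t = 32780 m³/d × 56 d = 1.836 × 10^6 m³
Δh = ΔV / (Sy × A) = 1.836 × 10^6 / (0.28 × 1.11 × 10^6) = 5.906 m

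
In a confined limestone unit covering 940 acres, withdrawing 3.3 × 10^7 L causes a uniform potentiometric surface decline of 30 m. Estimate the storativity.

S ≈ 2.9 × 10^-4

A = 940 acres = 3.804 × 10^6 m²
ΔV = 3.3 × 10^7 L = 33000 m³
S = ΔV / (A × Δh) = 33000 m³ / (3.804 × 10^6 m² × 30 m) = 2.892 × 10^-4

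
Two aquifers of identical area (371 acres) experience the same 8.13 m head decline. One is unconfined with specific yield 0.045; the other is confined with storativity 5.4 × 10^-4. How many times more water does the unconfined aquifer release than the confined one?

A = 371 acres = 1.501 × 10^6 m²
Unconfined: ΔV_u = Sy × A × Δh = 0.045 × 1.501 × 10^6 × 8.13 = 5.493 × 10^5 m³
Confined: ΔV_c = S × A × Δh = 5.4 × 10^-4 × 1.501 × 10^6 × 8.13 = 6591 m³
Ratio = ΔV_u / ΔV_c = Sy / S = 0.045 / 5.4 × 10^-4 = 83.33

ΔV_u / ΔV_c ≈ 83.3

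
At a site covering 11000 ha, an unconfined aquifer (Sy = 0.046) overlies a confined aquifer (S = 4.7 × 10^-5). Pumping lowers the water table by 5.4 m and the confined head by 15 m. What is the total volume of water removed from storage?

A = 11000 ha = 1.1 × 10^8 m²
Unconfined: ΔV_u = Sy × A × Δh_u = 0.046 × 1.1 × 10^8 × 5.4 = 2.732 × 10^7 m³
Confined: ΔV_c = S × A × Δh_c = 4.7 × 10^-5 × 1.1 × 10^8 × 15 = 77550 m³
Total ΔV = 2.732 × 10^7 + 77550 = 2.74 × 10^7 m³

ΔV ≈ 2.74 × 10^7 m³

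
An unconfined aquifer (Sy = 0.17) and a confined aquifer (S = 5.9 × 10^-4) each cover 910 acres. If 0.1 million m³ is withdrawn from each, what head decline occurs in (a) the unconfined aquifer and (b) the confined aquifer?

A = 910 acres = 3.683 × 10^6 m²
ΔV = 0.1 million m³ = 1 × 10^5 m³
Unconfined: Δh_u = ΔV/(Sy·A) = 1 × 10^5/(0.17 × 3.683 × 10^6) = 0.1597 m
Confined: Δh_c = ΔV/(S·A) = 1 × 10^5/(5.9 × 10^-4 × 3.683 × 10^6) = 46.02 m

Δh_u ≈ 0.16 m; Δh_c ≈ 46 m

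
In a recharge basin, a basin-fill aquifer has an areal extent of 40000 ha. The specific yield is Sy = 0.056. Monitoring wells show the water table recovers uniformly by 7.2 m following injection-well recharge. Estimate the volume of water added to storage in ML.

A = 40000 ha = 4 × 10^8 m²
ΔV = Sy × A × Δh = 0.056 × 4 × 10^8 m² × 7.2 m = 1.613 × 10^8 m³
ΔV = 1.613 × 10^8 m³ = 1.613 × 10^5 ML

ΔV ≈ 1.61 × 10^5 ML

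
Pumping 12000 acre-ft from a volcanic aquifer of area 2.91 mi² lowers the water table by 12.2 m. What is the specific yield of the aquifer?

Sy ≈ 0.16

A = 2.91 mi² = 7.537 × 10^6 m²
ΔV = 12000 acre-ft = 1.48 × 10^7 m³
Sy = ΔV / (A × Δh) = 1.48 × 10^7 m³ / (7.537 × 10^6 m² × 12.2 m) = 0.161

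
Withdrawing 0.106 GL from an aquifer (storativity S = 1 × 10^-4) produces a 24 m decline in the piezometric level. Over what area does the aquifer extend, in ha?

ΔV = 0.106 GL = 1.06 × 10^5 m³
A = ΔV / (S × Δh) = 1.06 × 10^5 / (1 × 10^-4 × 24) = 4.417 × 10^7 m²
A = 4.417 × 10^7 m² = 4417 ha

A ≈ 4420 ha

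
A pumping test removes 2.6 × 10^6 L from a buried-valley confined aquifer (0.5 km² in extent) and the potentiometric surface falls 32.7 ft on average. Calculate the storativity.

A = 0.5 km² = 5 × 10^5 m²
Δh = 32.7 ft = 9.967 m
ΔV = 2.6 × 10^6 L = 2600 m³
S = ΔV / (A × Δh) = 2600 m³ / (5 × 10^5 m² × 9.967 m) = 5.217 × 10^-4

S ≈ 5.2 × 10^-4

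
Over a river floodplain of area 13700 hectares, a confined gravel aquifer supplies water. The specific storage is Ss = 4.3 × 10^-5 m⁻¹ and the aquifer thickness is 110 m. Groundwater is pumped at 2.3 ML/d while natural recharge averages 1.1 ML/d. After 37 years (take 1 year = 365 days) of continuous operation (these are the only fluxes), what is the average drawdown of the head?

S = Ss × b = 4.3 × 10^-5 m⁻¹ × 110 m = 4.73 × 10^-3
A = 13700 hectares = 1.37 × 10^8 m²
Net abstraction = 2.3 − 1.1 = 1.2 ML/d
Q_net = 1.2 ML/d = 1200 m³/d
t = 37 years = 13500 d
ΔV = Q × t = 1200 m³/d × 13500 d = 1.621 × 10^7 m³
Δh = ΔV / (S × A) = 1.621 × 10^7 / (0.00473 × 1.37 × 10^8) = 25.01 m

Δh ≈ 25 m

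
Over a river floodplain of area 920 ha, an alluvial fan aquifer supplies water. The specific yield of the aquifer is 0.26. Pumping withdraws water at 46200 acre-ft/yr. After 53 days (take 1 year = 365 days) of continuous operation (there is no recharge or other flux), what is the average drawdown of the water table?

A = 920 ha = 9.2 × 10^6 m²
Q = 46200 acre-ft/yr = 1.561 × 10^5 m³/d
ΔV = Q × t = 1.561 × 10^5 m³/d × 53 d = 8.275 × 10^6 m³
Δh = ΔV / (Sy × A) = 8.275 × 10^6 / (0.26 × 9.2 × 10^6) = 3.459 m

Δh ≈ 3.46 m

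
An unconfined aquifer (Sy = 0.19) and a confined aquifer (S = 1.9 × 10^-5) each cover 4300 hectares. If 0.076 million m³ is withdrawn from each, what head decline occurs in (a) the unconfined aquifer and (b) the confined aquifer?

Δh_u ≈ 0.0093 m; Δh_c ≈ 93 m

A = 4300 hectares = 4.3 × 10^7 m²
ΔV = 0.076 million m³ = 76000 m³
Unconfined: Δh_u = ΔV/(Sy·A) = 76000/(0.19 × 4.3 × 10^7) = 0.009302 m
Confined: Δh_c = ΔV/(S·A) = 76000/(1.9 × 10^-5 × 4.3 × 10^7) = 93.02 m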